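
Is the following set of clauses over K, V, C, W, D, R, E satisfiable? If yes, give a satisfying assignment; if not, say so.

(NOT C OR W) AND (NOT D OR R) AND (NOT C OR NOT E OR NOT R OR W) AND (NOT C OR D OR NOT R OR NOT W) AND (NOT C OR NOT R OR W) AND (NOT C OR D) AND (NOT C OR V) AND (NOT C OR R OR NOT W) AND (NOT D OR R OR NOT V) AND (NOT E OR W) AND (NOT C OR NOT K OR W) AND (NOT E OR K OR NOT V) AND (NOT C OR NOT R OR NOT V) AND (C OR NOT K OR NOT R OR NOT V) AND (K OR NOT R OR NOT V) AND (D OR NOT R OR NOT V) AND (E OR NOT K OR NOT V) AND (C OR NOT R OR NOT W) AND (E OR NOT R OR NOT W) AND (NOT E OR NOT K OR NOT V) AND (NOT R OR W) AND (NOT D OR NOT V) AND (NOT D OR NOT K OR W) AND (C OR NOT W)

Set K = False.
Set V = True.
  then (NOT E OR K OR NOT V) forces E = False.
  then (K OR NOT R OR NOT V) forces R = False.
  then (NOT D OR NOT V) forces D = False.
  then (NOT C OR D) forces C = False.
  then (C OR NOT W) forces W = False.
All clauses satisfied.

K: False; V: True; C: False; W: False; D: False; R: False; E: False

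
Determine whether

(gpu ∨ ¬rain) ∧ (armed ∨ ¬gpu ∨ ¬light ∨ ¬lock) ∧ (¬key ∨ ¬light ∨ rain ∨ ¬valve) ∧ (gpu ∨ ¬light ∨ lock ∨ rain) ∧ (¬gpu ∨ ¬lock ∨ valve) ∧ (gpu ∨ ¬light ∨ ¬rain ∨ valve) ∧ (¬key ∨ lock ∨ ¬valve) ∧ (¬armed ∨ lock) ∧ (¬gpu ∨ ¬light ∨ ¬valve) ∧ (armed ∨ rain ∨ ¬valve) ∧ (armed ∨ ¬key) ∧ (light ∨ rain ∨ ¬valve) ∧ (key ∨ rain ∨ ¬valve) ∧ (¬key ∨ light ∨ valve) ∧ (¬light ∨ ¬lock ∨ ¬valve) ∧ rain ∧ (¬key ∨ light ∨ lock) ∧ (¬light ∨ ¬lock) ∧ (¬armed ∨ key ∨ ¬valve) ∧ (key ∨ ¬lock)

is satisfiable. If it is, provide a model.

Unit clause (rain) forces rain = True.
In (gpu ∨ ¬rain) only gpu is left, so gpu = True.
Set key = True.
  then (armed ∨ ¬key) forces armed = True.
  then (¬armed ∨ lock) forces lock = True.
  then (¬light ∨ ¬lock) forces light = False.
  then (¬gpu ∨ ¬lock ∨ valve) forces valve = True.
All clauses satisfied.

key: True, light: False, valve: True, armed: True, rain: True, gpu: True, lock: True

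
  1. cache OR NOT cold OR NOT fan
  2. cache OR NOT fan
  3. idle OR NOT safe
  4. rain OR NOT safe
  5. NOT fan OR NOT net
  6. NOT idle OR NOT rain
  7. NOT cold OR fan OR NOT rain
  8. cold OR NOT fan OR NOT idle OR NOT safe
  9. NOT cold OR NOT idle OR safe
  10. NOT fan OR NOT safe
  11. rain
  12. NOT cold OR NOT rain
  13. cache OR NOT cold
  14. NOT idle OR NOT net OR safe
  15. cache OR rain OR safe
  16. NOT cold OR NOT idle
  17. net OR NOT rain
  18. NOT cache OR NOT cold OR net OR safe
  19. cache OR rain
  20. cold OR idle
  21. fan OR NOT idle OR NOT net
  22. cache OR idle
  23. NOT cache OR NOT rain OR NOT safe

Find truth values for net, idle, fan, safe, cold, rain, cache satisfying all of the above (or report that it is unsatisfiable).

Unsatisfiable — no assignment works.

Case cold = True:
  (rain) forces rain = True.
  Clause (NOT cold OR NOT rain) is falsified — contradiction.
Case cold = False:
  (rain) forces rain = True.
  (NOT idle OR NOT rain) forces idle = False.
  Clause (cold OR idle) is falsified — contradiction.
Both cases fail, so the formula is unsatisfiable.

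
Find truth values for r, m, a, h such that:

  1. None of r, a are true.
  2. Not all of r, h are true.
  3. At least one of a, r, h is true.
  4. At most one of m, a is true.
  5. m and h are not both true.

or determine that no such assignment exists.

r: False, m: False, a: False, h: True

  (1) {r, a}: 0 true — none ✓
  (2) {r, h}: 1/2 true — not all ✓
  (3) {a, r, h}: 1 true — at least one ✓
  (4) {m, a}: 0 true — at most one ✓
  (5) m=F, h=T — not both ✓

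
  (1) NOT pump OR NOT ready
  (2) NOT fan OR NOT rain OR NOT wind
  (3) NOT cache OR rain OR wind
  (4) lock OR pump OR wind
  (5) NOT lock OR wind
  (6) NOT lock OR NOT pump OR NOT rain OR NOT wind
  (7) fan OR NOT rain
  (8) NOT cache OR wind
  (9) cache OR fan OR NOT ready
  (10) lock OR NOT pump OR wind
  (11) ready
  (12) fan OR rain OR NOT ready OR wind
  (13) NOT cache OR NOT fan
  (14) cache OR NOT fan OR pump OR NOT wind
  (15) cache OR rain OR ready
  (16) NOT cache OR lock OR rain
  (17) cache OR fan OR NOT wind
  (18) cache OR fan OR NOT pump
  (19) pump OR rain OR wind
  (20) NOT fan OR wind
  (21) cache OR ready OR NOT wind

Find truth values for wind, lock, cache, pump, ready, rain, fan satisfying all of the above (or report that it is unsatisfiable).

Unit clause (ready) forces ready = True.
In (NOT pump OR NOT ready) only NOT pump is left, so pump = False.
Set wind = True.
Set lock = True.
Set cache = True.
  then (NOT cache OR NOT fan) forces fan = False.
  then (fan OR NOT rain) forces rain = False.
All clauses satisfied.

wind = True, lock = True, cache = True, pump = False, ready = True, rain = False, fan = False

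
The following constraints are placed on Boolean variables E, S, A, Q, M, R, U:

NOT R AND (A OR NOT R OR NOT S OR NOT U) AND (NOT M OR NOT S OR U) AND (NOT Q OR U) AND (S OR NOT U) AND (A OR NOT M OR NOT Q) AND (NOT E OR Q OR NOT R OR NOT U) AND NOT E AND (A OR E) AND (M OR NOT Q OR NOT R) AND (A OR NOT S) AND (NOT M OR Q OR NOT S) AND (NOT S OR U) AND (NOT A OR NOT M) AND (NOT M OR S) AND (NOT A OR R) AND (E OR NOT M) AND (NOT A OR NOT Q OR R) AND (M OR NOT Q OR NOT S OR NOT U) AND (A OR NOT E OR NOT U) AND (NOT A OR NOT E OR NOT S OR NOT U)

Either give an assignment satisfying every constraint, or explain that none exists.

Case E = True:
  Clause (NOT E) is falsified — contradiction.
Case E = False:
  (NOT R) forces R = False.
  (A OR E) forces A = True.
  Clause (NOT A OR R) is falsified — contradiction.
Both cases fail, so the formula is unsatisfiable.

UNSATISFIABLE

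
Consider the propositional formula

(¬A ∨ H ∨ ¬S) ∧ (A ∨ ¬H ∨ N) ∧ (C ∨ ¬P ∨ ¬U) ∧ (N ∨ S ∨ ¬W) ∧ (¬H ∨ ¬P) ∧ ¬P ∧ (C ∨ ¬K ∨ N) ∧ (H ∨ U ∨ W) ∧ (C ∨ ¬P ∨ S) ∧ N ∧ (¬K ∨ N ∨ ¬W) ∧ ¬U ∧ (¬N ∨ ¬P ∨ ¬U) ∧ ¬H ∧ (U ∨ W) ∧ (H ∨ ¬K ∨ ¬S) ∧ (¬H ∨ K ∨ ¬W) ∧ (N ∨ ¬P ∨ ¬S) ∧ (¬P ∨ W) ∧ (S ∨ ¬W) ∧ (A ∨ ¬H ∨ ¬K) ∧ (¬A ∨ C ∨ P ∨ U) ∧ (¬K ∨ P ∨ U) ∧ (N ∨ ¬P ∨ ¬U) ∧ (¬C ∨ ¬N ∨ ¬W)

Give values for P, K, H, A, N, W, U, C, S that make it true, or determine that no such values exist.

P = False, K = False, H = False, A = False, N = True, W = True, U = False, C = False, S = True

Unit clause (¬P) forces P = False.
Unit clause (N) forces N = True.
Unit clause (¬U) forces U = False.
Unit clause (¬H) forces H = False.
In (U ∨ W) only W is left, so W = True.
In (S ∨ ¬W) only S is left, so S = True.
In (¬K ∨ P ∨ U) only ¬K is left, so K = False.
In (¬C ∨ ¬N ∨ ¬W) only ¬C is left, so C = False.
In (¬A ∨ H ∨ ¬S) only ¬A is left, so A = False.
All clauses satisfied.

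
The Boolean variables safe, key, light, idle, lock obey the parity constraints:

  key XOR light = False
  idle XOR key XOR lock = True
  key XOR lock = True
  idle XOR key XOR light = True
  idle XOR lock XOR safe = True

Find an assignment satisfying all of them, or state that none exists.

Adding constraints 1, 2, 3, 4 mod 2: every variable appears an even number of times on the left, so the left side is 0.
But the right sides sum to 1 (mod 2). 0 ≠ 1 — the system is inconsistent.

UNSATISFIABLE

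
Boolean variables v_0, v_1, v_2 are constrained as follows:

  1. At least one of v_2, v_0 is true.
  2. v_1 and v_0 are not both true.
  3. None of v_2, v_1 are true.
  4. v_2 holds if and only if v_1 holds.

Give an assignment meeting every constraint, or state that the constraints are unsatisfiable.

v_0: True; v_1: False; v_2: False

  (1) {v_2, v_0}: 1 true — at least one ✓
  (2) v_1=F, v_0=T — not both ✓
  (3) {v_2, v_1}: 0 true — none ✓
  (4) v_2=F, v_1=F — same ✓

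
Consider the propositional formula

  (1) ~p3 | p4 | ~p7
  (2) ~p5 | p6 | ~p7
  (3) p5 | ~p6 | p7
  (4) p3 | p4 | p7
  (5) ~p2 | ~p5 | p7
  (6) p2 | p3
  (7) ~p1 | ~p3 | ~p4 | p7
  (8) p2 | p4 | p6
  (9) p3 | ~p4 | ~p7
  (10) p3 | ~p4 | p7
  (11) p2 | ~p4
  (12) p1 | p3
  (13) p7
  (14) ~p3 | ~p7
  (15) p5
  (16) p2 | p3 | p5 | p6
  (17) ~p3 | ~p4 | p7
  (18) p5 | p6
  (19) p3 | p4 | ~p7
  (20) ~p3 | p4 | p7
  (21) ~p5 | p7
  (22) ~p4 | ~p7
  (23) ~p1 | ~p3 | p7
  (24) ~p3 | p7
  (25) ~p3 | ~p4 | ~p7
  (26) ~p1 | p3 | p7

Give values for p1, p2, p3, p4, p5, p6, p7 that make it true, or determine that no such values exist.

Unsatisfiable — no assignment works.

Case p7 = True:
  (~p3 | ~p7) forces p3 = False.
  (p2 | p3) forces p2 = True.
  (p3 | ~p4 | ~p7) forces p4 = False.
  Clause (p3 | p4 | ~p7) is falsified — contradiction.
Case p7 = False:
  Clause (p7) is falsified — contradiction.
Both cases fail, so the formula is unsatisfiable.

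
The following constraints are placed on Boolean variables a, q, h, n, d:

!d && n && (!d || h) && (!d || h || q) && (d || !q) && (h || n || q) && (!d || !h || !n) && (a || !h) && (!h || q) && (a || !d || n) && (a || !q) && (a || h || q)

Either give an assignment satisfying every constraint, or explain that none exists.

Unit clause (!d) forces d = False.
Unit clause (n) forces n = True.
In (d || !q) only !q is left, so q = False.
In (!h || q) only !h is left, so h = False.
In (a || h || q) only a is left, so a = True.
All clauses satisfied.

a=T, q=F, h=F, n=T, d=F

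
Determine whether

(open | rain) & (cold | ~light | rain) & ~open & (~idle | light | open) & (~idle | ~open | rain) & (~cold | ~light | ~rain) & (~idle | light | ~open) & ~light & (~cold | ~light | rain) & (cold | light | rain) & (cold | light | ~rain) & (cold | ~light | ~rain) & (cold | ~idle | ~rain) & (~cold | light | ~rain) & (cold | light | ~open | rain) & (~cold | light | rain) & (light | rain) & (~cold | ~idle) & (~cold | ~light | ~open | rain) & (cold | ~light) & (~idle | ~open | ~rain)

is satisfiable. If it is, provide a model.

Case open = True:
  Clause (~open) is falsified — contradiction.
Case open = False:
  (open | rain) forces rain = True.
  (~light) forces light = False.
  (~idle | light | open) forces idle = False.
  (cold | light | ~rain) forces cold = True.
  Clause (~cold | light | ~rain) is falsified — contradiction.
Both cases fail, so the formula is unsatisfiable.

No satisfying assignment exists.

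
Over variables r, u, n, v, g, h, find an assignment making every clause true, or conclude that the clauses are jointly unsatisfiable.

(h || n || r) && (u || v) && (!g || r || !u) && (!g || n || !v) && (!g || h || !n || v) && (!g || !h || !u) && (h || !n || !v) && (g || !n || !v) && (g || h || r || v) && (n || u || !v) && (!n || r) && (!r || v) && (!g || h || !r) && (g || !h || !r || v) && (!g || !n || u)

Set r = True.
  then (!r || v) forces v = True.
Try u = False:
  (n || u || !v) forces n = True.
  (h || !n || !v) forces h = True.
  (g || !n || !v) forces g = True.
  clause (!g || !n || u) is falsified — backtrack.
So u = True.
Set n = False.
  then (!g || n || !v) forces g = False.
Set h = False.
All clauses satisfied.

r: True; u: True; n: False; v: True; g: False; h: False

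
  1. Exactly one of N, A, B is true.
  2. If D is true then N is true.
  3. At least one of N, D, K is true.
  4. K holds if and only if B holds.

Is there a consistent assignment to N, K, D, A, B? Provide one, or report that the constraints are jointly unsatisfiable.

N=T, K=F, D=T, A=F, B=F

  (1) {N, A, B}: 1 true — exactly one ✓
  (2) D=T ⇒ N: T ✓
  (3) {N, D, K}: 2 true — at least one ✓
  (4) K=F, B=F — same ✓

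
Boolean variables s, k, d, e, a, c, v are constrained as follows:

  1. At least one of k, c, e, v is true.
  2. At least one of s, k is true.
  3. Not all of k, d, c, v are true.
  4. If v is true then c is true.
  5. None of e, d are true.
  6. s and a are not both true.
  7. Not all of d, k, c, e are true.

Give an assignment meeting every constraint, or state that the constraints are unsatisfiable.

s = True, k = False, d = False, e = False, a = False, c = True, v = True

  (1) {k, c, e, v}: 2 true — at least one ✓
  (2) {s, k}: 1 true — at least one ✓
  (3) {k, d, c, v}: 2/4 true — not all ✓
  (4) v=T ⇒ c: T ✓
  (5) {e, d}: 0 true — none ✓
  (6) s=T, a=F — not both ✓
  (7) {d, k, c, e}: 1/4 true — not all ✓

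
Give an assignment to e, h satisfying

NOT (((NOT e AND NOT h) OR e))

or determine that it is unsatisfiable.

e = False; h = True

  NOT (((NOT e AND NOT h) OR e)) = True
    (NOT e AND NOT h) OR e = False
      NOT e AND NOT h = False
        NOT e = True
        NOT h = False
The formula evaluates to True.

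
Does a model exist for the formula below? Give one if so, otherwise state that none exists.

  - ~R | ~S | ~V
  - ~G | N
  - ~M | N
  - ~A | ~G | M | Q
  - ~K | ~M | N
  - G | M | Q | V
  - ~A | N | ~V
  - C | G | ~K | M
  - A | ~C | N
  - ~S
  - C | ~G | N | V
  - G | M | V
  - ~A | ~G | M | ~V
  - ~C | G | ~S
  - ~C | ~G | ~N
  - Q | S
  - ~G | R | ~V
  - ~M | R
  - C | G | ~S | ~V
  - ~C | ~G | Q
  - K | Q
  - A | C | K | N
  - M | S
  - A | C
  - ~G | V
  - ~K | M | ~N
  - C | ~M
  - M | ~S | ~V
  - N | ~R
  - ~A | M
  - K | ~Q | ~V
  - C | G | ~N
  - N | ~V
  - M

C = True; Q = True; K = True; R = True; M = True; V = True; N = True; S = False; G = False; A = True

Unit clause (~S) forces S = False.
In (Q | S) only Q is left, so Q = True.
In (M | S) only M is left, so M = True.
In (C | ~M) only C is left, so C = True.
In (~M | N) only N is left, so N = True.
In (~C | ~G | ~N) only ~G is left, so G = False.
In (~M | R) only R is left, so R = True.
Set K = True.
Set V = True.
Set A = True.
All clauses satisfied.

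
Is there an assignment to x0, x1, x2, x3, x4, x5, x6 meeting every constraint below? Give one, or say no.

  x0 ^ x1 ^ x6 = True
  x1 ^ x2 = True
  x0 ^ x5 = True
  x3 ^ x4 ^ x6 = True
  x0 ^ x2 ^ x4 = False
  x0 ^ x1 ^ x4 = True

x0: True; x1: True; x2: False; x3: True; x4: True; x5: False; x6: True

x0 ^ x1 ^ x6 = T ^ T ^ T = True ✓
x1 ^ x2 = T ^ F = True ✓
x0 ^ x5 = T ^ F = True ✓
x3 ^ x4 ^ x6 = T ^ T ^ T = True ✓
x0 ^ x2 ^ x4 = T ^ F ^ T = False ✓
x0 ^ x1 ^ x4 = T ^ T ^ T = True ✓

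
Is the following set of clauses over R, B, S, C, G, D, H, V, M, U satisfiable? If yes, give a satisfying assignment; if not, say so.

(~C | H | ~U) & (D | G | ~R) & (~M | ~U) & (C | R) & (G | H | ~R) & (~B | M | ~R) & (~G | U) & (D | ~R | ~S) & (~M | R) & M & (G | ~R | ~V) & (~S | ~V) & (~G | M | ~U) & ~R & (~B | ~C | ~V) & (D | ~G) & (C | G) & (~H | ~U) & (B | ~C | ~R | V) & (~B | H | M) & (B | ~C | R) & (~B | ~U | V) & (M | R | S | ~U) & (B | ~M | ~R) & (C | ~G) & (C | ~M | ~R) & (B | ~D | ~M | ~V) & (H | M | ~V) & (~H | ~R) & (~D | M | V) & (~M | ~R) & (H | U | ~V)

Case R = True:
  Clause (~R) is falsified — contradiction.
Case R = False:
  (C | R) forces C = True.
  (~M | R) forces M = False.
  Clause (M) is falsified — contradiction.
Both cases fail, so the formula is unsatisfiable.

Unsatisfiable — no assignment works.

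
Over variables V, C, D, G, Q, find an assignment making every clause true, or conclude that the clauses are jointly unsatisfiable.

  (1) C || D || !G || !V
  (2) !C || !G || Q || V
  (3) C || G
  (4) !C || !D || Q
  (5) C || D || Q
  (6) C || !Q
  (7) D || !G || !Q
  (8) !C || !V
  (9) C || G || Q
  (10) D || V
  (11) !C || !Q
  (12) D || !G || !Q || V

V = False, C = False, D = True, G = True, Q = False

Set V = False.
  then (D || V) forces D = True.
Try C = True:
  (!C || !D || Q) forces Q = True.
  clause (!C || !Q) is falsified — backtrack.
So C = False.
  then (C || G) forces G = True.
  then (C || !Q) forces Q = False.
All clauses satisfied.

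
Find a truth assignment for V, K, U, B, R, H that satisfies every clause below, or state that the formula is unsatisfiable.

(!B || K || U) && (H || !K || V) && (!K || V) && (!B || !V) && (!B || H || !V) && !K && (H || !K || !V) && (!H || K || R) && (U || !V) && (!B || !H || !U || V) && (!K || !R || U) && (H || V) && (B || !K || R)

V = True, K = False, U = True, B = False, R = False, H = False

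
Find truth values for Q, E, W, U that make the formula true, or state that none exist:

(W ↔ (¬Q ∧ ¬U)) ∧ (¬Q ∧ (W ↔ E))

Q = False; E = False; W = False; U = True

  W ↔ (¬Q ∧ ¬U) = True
    ¬Q ∧ ¬U = False
      ¬Q = True
      ¬U = False
  ¬Q ∧ (W ↔ E) = True
    ¬Q = True
    W ↔ E = True
Both conjuncts True, so the formula holds.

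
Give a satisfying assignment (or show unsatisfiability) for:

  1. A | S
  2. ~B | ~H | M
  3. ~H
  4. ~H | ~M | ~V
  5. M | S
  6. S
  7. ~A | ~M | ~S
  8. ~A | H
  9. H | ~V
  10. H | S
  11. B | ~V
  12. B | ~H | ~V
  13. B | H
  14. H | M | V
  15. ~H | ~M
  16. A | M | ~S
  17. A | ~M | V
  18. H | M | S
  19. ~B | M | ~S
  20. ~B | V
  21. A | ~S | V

No satisfying assignment exists.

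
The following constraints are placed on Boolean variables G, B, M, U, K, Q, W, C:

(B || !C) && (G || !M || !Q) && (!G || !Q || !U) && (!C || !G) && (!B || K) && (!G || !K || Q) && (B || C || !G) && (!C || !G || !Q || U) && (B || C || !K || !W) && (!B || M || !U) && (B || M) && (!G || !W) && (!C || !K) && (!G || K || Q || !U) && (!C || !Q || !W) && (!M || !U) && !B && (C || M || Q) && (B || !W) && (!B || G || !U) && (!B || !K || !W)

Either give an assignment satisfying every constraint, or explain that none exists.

G = False, B = False, M = True, U = False, K = True, Q = False, W = False, C = False

Unit clause (!B) forces B = False.
In (B || !W) only !W is left, so W = False.
In (B || !C) only !C is left, so C = False.
In (B || C || !G) only !G is left, so G = False.
In (B || M) only M is left, so M = True.
In (!M || !U) only !U is left, so U = False.
In (G || !M || !Q) only !Q is left, so Q = False.
Set K = True.
All clauses satisfied.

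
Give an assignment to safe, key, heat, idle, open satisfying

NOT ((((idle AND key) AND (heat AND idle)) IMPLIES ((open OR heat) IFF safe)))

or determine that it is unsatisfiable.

safe = False, key = True, heat = True, idle = True, open = True

  NOT ((((idle AND key) AND (heat AND idle)) IMPLIES ((open OR heat) IFF safe))) = True
    ((idle AND key) AND (heat AND idle)) IMPLIES ((open OR heat) IFF safe) = False
      (idle AND key) AND (heat AND idle) = True
        idle AND key = True
        heat AND idle = True
      (open OR heat) IFF safe = False
        open OR heat = True
The formula evaluates to True.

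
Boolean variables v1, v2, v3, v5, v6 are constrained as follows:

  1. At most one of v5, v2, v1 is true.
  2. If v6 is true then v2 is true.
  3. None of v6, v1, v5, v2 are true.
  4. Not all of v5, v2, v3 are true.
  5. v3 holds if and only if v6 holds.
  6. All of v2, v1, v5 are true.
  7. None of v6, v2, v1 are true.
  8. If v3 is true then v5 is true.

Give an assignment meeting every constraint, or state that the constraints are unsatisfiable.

UNSATISFIABLE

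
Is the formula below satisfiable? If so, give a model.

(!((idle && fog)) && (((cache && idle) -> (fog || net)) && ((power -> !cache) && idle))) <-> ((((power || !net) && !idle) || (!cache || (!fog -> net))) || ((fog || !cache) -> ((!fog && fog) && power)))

net = True, idle = True, cache = True, fog = False, power = False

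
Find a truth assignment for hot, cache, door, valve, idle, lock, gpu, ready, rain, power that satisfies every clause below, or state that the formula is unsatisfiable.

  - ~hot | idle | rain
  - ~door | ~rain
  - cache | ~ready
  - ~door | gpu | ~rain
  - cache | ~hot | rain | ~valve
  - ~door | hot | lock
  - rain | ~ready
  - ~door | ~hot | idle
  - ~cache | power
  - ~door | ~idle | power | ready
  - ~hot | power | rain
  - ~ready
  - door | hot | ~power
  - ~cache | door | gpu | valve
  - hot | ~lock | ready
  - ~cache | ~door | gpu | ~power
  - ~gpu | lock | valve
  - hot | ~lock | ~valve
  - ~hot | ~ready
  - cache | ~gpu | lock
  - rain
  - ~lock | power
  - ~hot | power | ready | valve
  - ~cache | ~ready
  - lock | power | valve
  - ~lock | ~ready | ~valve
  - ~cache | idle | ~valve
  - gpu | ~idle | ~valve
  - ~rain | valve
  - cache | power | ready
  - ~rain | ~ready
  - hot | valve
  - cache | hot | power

Unit clause (~ready) forces ready = False.
Unit clause (rain) forces rain = True.
In (~rain | valve) only valve is left, so valve = True.
In (~door | ~rain) only ~door is left, so door = False.
Try hot = False:
  (door | hot | ~power) forces power = False.
  (~cache | power) forces cache = False.
  clause (cache | power | ready) is falsified — backtrack.
So hot = True.
Set cache = True.
  then (~cache | power) forces power = True.
  then (~cache | idle | ~valve) forces idle = True.
  then (gpu | ~idle | ~valve) forces gpu = True.
Set lock = True.
All clauses satisfied.

hot: True, cache: True, door: False, valve: True, idle: True, lock: True, gpu: True, ready: False, rain: True, power: True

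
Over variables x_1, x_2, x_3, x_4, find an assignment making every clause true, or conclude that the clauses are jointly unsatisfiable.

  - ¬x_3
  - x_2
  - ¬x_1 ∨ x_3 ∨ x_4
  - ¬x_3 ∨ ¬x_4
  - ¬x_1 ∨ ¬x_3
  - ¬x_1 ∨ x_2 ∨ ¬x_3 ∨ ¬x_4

Unit clause (¬x_3) forces x_3 = False.
Unit clause (x_2) forces x_2 = True.
Set x_1 = True.
  then (¬x_1 ∨ x_3 ∨ x_4) forces x_4 = True.
All clauses satisfied.

x_1 = True; x_2 = True; x_3 = False; x_4 = True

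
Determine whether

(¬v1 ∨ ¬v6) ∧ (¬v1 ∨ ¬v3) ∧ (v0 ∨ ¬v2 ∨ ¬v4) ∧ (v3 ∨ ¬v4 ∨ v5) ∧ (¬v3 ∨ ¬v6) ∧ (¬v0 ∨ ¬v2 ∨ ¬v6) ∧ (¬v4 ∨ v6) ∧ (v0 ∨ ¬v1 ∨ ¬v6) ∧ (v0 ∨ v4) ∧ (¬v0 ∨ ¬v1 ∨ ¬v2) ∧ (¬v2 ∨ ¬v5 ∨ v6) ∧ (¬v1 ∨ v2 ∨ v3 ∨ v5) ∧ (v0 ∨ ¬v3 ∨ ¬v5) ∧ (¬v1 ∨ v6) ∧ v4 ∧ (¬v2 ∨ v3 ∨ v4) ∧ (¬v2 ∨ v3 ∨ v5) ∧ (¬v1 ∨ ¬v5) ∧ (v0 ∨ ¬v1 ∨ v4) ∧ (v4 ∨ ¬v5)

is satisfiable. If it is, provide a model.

Unit clause (v4) forces v4 = True.
In (¬v4 ∨ v6) only v6 is left, so v6 = True.
In (¬v1 ∨ ¬v6) only ¬v1 is left, so v1 = False.
In (¬v3 ∨ ¬v6) only ¬v3 is left, so v3 = False.
In (v3 ∨ ¬v4 ∨ v5) only v5 is left, so v5 = True.
Set v0 = True.
  then (¬v0 ∨ ¬v2 ∨ ¬v6) forces v2 = False.
All clauses satisfied.

v0 = True, v1 = False, v2 = False, v3 = False, v4 = True, v5 = True, v6 = True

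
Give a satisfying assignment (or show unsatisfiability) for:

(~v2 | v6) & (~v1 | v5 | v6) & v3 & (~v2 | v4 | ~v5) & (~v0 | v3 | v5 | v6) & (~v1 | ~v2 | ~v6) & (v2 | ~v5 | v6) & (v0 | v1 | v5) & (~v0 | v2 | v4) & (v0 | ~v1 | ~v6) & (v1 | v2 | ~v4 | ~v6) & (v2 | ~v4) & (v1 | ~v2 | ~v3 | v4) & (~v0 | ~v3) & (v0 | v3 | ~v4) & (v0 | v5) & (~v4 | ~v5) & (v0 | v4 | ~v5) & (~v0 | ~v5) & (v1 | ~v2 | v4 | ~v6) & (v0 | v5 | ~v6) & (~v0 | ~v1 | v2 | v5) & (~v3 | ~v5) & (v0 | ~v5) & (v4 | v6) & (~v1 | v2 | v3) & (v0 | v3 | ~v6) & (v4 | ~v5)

Case v3 = True:
  (~v0 | ~v3) forces v0 = False.
  (v0 | v5) forces v5 = True.
  Clause (~v3 | ~v5) is falsified — contradiction.
Case v3 = False:
  Clause (v3) is falsified — contradiction.
Both cases fail, so the formula is unsatisfiable.

The formula is unsatisfiable.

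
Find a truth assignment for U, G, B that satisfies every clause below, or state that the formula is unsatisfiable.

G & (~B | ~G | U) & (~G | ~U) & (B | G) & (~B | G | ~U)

U=F; G=T; B=F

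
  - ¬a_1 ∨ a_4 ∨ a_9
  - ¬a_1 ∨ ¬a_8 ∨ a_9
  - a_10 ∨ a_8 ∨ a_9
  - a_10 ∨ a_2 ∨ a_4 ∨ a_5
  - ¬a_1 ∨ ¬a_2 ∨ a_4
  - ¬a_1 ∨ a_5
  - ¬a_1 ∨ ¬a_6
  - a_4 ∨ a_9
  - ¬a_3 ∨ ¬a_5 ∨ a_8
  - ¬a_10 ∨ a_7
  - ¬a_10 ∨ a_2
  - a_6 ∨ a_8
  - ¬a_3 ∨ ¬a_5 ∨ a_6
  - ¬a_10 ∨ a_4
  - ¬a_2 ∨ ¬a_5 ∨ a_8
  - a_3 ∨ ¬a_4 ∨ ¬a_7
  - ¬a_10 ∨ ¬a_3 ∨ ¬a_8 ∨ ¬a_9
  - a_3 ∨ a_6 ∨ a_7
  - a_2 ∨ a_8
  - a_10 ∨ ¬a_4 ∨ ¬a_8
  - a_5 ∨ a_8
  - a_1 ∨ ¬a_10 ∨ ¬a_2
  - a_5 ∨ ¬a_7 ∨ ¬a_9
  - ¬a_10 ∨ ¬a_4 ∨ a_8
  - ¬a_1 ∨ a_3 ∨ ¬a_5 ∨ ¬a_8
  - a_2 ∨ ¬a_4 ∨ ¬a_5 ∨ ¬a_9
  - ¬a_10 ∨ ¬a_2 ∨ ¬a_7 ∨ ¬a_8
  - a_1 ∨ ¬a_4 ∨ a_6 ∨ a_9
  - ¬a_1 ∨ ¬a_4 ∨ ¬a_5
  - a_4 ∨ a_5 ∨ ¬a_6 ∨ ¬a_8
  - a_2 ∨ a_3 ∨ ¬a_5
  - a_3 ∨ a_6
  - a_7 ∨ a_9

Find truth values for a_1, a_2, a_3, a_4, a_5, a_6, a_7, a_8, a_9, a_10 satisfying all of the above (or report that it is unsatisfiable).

Set a_1 = False.
Set a_2 = True.
  then (a_1 ∨ ¬a_10 ∨ ¬a_2) forces a_10 = False.
Set a_3 = False.
  then (a_3 ∨ a_6) forces a_6 = True.
Try a_4 = True:
  (a_3 ∨ ¬a_4 ∨ ¬a_7) forces a_7 = False.
  (a_10 ∨ ¬a_4 ∨ ¬a_8) forces a_8 = False.
  (a_10 ∨ a_8 ∨ a_9) forces a_9 = True.
  (¬a_2 ∨ ¬a_5 ∨ a_8) forces a_5 = False.
  clause (a_5 ∨ a_8) is falsified — backtrack.
So a_4 = False.
  then (a_4 ∨ a_9) forces a_9 = True.
Set a_5 = True.
  then (¬a_2 ∨ ¬a_5 ∨ a_8) forces a_8 = True.
Set a_7 = False.
All clauses satisfied.

a_1=F, a_2=T, a_3=F, a_4=F, a_5=T, a_6=T, a_7=F, a_8=T, a_9=T, a_10=F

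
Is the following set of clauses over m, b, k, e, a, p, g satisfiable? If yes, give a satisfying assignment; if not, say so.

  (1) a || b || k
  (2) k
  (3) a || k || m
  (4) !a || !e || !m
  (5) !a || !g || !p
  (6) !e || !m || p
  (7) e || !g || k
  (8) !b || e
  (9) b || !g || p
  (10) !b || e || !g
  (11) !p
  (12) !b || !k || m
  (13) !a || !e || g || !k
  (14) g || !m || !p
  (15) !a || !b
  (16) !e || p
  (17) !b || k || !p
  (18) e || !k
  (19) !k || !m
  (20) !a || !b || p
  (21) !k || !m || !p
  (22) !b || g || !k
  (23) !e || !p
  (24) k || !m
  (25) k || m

Case k = True:
  (!p) forces p = False.
  (!e || p) forces e = False.
  Clause (e || !k) is falsified — contradiction.
Case k = False:
  Clause (k) is falsified — contradiction.
Both cases fail, so the formula is unsatisfiable.

Unsatisfiable — no assignment works.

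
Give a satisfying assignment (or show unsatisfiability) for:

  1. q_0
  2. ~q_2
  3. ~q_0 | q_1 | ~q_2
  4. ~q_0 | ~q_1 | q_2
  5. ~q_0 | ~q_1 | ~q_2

q_0=T, q_1=F, q_2=F

Unit clause (q_0) forces q_0 = True.
Unit clause (~q_2) forces q_2 = False.
In (~q_0 | ~q_1 | q_2) only ~q_1 is left, so q_1 = False.
All clauses satisfied.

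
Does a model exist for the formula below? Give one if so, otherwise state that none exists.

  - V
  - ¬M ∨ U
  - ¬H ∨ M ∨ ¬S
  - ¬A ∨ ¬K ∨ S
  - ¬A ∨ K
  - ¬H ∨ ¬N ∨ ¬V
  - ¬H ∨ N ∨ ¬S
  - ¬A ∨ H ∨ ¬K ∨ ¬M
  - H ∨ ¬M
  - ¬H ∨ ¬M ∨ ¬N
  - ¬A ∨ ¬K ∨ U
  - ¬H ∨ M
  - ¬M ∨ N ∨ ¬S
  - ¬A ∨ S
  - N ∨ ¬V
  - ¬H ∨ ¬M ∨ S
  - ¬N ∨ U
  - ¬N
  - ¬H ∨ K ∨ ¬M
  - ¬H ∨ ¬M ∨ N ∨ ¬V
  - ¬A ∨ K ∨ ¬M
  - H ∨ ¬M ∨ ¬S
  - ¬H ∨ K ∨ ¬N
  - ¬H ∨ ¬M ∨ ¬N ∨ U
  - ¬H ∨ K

Case N = True:
  Clause (¬N) is falsified — contradiction.
Case N = False:
  (V) forces V = True.
  Clause (N ∨ ¬V) is falsified — contradiction.
Both cases fail, so the formula is unsatisfiable.

Unsatisfiable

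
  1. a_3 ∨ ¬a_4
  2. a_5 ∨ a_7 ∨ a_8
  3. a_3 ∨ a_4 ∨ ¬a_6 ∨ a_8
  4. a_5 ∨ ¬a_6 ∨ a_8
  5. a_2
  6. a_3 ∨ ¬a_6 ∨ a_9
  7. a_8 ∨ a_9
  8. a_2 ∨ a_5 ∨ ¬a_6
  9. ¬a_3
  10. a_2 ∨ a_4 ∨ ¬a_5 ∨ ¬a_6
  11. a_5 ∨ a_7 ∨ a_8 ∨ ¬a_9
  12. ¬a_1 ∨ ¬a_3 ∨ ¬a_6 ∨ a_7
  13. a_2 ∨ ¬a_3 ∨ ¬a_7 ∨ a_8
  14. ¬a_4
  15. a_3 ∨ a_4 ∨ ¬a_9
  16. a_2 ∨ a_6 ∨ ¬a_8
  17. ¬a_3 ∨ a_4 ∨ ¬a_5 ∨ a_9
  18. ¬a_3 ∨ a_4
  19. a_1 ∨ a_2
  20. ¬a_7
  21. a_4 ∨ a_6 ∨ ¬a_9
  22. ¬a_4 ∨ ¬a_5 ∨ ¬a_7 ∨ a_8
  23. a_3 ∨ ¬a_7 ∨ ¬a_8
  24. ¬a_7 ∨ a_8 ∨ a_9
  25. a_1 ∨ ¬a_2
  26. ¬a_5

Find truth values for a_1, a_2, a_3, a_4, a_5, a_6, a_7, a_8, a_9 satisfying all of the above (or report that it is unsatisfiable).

a_1 = True, a_2 = True, a_3 = False, a_4 = False, a_5 = False, a_6 = False, a_7 = False, a_8 = True, a_9 = False

Unit clause (a_2) forces a_2 = True.
Unit clause (¬a_3) forces a_3 = False.
Unit clause (¬a_4) forces a_4 = False.
In (a_3 ∨ a_4 ∨ ¬a_9) only ¬a_9 is left, so a_9 = False.
Unit clause (¬a_7) forces a_7 = False.
In (a_1 ∨ ¬a_2) only a_1 is left, so a_1 = True.
Unit clause (¬a_5) forces a_5 = False.
In (a_5 ∨ a_7 ∨ a_8) only a_8 is left, so a_8 = True.
In (a_3 ∨ ¬a_6 ∨ a_9) only ¬a_6 is left, so a_6 = False.
All clauses satisfied.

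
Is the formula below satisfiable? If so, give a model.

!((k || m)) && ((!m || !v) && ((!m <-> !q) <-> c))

q=T, v=F, k=F, c=F, m=F

  !((k || m)) = True
    k || m = False
  (!m || !v) && ((!m <-> !q) <-> c) = True
    !m || !v = True
      !m = True
      !v = True
    (!m <-> !q) <-> c = True
      !m <-> !q = False
        !m = True
        !q = False
Both conjuncts True, so the formula holds.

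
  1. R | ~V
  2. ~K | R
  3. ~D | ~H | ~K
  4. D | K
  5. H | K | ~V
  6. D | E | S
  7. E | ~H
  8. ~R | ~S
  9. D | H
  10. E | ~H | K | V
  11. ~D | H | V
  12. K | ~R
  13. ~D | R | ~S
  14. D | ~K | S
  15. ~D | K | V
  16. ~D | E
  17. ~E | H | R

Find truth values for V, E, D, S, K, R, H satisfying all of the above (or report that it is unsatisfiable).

Set V = True.
  then (R | ~V) forces R = True.
  then (~R | ~S) forces S = False.
  then (K | ~R) forces K = True.
  then (D | ~K | S) forces D = True.
  then (~D | E) forces E = True.
  then (~D | ~H | ~K) forces H = False.
All clauses satisfied.

V = True, E = True, D = True, S = False, K = True, R = True, H = False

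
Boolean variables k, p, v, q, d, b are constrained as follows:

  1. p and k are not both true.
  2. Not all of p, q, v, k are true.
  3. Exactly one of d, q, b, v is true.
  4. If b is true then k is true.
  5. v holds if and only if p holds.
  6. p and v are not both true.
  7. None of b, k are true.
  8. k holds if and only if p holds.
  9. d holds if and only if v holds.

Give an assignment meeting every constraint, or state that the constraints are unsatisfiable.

k = False; p = False; v = False; q = True; d = False; b = False

  (1) p=F, k=F — not both ✓
  (2) {p, q, v, k}: 1/4 true — not all ✓
  (3) {d, q, b, v}: 1 true — exactly one ✓
  (4) b=F ⇒ k: vacuous ✓
  (5) v=F, p=F — same ✓
  (6) p=F, v=F — not both ✓
  (7) {b, k}: 0 true — none ✓
  (8) k=F, p=F — same ✓
  (9) d=F, v=F — same ✓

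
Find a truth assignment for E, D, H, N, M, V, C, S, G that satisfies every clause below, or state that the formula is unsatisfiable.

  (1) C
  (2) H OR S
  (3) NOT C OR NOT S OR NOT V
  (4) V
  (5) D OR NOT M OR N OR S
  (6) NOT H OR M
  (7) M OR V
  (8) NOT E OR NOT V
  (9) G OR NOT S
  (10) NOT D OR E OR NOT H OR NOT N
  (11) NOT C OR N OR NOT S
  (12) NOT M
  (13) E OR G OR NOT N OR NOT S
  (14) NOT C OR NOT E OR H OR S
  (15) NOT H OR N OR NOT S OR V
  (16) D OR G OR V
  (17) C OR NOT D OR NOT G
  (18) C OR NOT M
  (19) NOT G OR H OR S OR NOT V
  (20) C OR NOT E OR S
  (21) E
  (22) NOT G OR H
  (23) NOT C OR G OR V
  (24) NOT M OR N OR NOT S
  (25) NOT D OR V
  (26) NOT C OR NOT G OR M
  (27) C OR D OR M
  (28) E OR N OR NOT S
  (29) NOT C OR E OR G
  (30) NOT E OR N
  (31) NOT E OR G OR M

Unsatisfiable — no assignment works.

Case E = True:
  (C) forces C = True.
  (V) forces V = True.
  Clause (NOT E OR NOT V) is falsified — contradiction.
Case E = False:
  Clause (E) is falsified — contradiction.
Both cases fail, so the formula is unsatisfiable.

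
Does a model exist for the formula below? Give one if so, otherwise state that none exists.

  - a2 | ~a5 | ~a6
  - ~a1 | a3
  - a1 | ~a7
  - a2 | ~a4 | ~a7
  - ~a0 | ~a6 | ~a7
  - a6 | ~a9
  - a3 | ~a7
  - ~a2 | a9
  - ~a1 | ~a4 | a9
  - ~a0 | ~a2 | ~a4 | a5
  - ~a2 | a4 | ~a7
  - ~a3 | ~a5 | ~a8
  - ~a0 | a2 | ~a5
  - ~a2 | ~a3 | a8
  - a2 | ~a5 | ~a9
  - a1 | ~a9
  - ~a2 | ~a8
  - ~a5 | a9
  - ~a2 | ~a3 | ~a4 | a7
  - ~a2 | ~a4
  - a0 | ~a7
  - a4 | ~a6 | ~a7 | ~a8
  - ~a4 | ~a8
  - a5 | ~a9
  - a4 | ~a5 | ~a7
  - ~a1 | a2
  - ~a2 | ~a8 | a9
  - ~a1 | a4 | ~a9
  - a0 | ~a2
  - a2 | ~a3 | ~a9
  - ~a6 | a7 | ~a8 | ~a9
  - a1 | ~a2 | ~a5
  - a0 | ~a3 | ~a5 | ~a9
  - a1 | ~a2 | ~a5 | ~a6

a0=T; a1=F; a2=F; a3=T; a4=T; a5=F; a6=T; a7=F; a8=F; a9=F

Set a0 = True.
Set a1 = False.
  then (a1 | ~a7) forces a7 = False.
  then (a1 | ~a9) forces a9 = False.
  then (~a5 | a9) forces a5 = False.
  then (~a2 | a9) forces a2 = False.
Set a3 = True.
Set a4 = True.
  then (~a4 | ~a8) forces a8 = False.
Set a6 = True.
All clauses satisfied.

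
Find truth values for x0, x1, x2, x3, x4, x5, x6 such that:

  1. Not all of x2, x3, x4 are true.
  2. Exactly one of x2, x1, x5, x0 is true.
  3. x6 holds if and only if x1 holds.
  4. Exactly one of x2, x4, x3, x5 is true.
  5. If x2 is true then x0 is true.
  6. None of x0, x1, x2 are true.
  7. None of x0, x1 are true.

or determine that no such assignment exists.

x0 = False; x1 = False; x2 = False; x3 = False; x4 = False; x5 = True; x6 = False

  (1) {x2, x3, x4}: 0/3 true — not all ✓
  (2) {x2, x1, x5, x0}: 1 true — exactly one ✓
  (3) x6=F, x1=F — same ✓
  (4) {x2, x4, x3, x5}: 1 true — exactly one ✓
  (5) x2=F ⇒ x0: vacuous ✓
  (6) {x0, x1, x2}: 0 true — none ✓
  (7) {x0, x1}: 0 true — none ✓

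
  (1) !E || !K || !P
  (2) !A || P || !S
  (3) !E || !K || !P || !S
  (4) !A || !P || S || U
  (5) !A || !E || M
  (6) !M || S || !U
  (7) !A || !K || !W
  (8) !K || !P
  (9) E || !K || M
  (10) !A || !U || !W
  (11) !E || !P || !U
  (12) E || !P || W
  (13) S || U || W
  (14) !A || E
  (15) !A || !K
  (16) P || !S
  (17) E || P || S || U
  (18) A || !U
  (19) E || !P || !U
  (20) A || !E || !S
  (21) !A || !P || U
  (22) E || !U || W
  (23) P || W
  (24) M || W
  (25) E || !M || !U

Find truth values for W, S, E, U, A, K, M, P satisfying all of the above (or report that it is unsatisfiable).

W = True, S = False, E = True, U = False, A = True, K = False, M = True, P = False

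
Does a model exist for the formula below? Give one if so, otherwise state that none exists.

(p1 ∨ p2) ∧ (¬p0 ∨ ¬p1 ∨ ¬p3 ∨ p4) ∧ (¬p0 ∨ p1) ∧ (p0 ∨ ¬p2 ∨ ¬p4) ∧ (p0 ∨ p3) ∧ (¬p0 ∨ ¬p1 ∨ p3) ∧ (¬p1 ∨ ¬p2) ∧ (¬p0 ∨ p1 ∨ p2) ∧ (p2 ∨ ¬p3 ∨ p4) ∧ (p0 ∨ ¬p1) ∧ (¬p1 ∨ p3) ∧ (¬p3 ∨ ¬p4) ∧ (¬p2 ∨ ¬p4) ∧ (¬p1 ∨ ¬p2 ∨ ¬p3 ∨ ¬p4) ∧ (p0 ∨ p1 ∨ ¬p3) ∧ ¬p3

Case p3 = True:
  Clause (¬p3) is falsified — contradiction.
Case p3 = False:
  (p0 ∨ p3) forces p0 = True.
  (¬p0 ∨ p1) forces p1 = True.
  Clause (¬p0 ∨ ¬p1 ∨ p3) is falsified — contradiction.
Both cases fail, so the formula is unsatisfiable.

No satisfying assignment exists.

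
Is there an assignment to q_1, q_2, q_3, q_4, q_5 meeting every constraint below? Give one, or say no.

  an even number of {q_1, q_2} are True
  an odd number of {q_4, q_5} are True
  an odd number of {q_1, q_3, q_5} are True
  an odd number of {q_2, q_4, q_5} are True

q_1: False, q_2: False, q_3: True, q_4: True, q_5: False

{q_1, q_2}: 0 true → even ✓
{q_4, q_5}: 1 true → odd ✓
{q_1, q_3, q_5}: 1 true → odd ✓
{q_2, q_4, q_5}: 1 true → odd ✓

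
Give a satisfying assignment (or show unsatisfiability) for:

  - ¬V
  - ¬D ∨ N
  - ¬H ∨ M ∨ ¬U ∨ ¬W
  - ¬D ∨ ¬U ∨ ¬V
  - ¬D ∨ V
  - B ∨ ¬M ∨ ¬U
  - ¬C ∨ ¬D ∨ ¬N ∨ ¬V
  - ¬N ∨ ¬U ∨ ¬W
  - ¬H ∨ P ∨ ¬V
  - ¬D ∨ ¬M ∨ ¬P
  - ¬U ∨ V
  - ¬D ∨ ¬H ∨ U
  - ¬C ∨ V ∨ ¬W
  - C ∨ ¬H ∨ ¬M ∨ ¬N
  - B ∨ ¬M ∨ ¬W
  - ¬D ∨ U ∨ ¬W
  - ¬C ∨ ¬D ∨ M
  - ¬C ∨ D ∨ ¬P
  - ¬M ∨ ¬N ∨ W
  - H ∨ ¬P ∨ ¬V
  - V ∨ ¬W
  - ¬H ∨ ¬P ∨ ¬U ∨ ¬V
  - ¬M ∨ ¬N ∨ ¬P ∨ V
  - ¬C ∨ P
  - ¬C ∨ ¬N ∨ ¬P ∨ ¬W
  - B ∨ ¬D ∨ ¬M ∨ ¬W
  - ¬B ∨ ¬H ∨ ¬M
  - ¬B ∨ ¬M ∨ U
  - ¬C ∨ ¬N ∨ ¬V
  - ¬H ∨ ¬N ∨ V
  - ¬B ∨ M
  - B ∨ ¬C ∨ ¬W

Unit clause (¬V) forces V = False.
In (¬D ∨ V) only ¬D is left, so D = False.
In (¬U ∨ V) only ¬U is left, so U = False.
In (V ∨ ¬W) only ¬W is left, so W = False.
Try C = True:
  (¬C ∨ D ∨ ¬P) forces P = False.
  clause (¬C ∨ P) is falsified — backtrack.
So C = False.
Set B = False.
Set M = False.
Set P = False.
Set H = True.
  then (¬H ∨ ¬N ∨ V) forces N = False.
All clauses satisfied.

C=F, B=F, V=F, M=F, P=F, H=T, W=F, U=F, N=F, D=F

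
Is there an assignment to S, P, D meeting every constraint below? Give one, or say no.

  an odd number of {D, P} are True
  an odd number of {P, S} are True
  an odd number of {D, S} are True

Adding constraints 1, 2, 3 mod 2: every variable appears an even number of times on the left, so the left side is 0.
But the right sides sum to 1 (mod 2). 0 ≠ 1 — the system is inconsistent.

UNSATISFIABLE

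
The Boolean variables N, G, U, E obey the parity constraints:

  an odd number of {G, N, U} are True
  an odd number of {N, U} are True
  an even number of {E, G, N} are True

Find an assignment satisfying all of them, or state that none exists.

N = False, G = False, U = True, E = False

{G, N, U}: 1 true → odd ✓
{N, U}: 1 true → odd ✓
{E, G, N}: 0 true → even ✓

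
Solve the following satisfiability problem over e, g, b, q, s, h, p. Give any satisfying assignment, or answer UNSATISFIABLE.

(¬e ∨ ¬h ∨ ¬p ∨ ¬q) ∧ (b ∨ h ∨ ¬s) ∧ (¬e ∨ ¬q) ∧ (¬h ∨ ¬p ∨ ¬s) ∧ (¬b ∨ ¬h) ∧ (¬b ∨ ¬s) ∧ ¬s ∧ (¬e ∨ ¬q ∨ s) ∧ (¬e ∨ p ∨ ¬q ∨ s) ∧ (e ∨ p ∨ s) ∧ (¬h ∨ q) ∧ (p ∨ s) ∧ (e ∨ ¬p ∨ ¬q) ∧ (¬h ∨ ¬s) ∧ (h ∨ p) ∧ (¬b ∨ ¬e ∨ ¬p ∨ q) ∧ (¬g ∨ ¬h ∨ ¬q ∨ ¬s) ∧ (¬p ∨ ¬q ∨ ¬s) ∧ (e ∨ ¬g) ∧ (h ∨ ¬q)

e: False, g: False, b: False, q: False, s: False, h: False, p: True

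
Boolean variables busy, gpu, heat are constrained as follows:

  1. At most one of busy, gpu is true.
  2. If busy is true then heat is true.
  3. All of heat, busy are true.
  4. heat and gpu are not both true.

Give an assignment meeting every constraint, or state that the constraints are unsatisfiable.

busy = True; gpu = False; heat = True

  (1) {busy, gpu}: 1 true — at most one ✓
  (2) busy=T ⇒ heat: T ✓
  (3) {heat, busy}: all 2 true ✓
  (4) heat=T, gpu=F — not both ✓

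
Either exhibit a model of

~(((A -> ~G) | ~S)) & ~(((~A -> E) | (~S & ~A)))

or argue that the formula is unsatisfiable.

Case A = True: the conjunct ~(((~A -> E) | (~S & ~A))) becomes ~((True | False)) = False.
Case A = False: the conjunct ~(((A -> ~G) | ~S)) becomes ~((True | ~S)) = False.
Both cases fail — unsatisfiable.

No satisfying assignment exists.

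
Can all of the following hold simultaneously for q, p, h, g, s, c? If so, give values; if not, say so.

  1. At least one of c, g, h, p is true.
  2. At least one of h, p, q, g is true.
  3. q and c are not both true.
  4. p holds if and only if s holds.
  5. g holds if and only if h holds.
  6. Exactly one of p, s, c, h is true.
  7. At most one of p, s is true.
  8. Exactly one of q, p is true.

q=T, p=F, h=T, g=T, s=F, c=F

  (1) {c, g, h, p}: 2 true — at least one ✓
  (2) {h, p, q, g}: 3 true — at least one ✓
  (3) q=T, c=F — not both ✓
  (4) p=F, s=F — same ✓
  (5) g=T, h=T — same ✓
  (6) {p, s, c, h}: 1 true — exactly one ✓
  (7) {p, s}: 0 true — at most one ✓
  (8) {q, p}: 1 true — exactly one ✓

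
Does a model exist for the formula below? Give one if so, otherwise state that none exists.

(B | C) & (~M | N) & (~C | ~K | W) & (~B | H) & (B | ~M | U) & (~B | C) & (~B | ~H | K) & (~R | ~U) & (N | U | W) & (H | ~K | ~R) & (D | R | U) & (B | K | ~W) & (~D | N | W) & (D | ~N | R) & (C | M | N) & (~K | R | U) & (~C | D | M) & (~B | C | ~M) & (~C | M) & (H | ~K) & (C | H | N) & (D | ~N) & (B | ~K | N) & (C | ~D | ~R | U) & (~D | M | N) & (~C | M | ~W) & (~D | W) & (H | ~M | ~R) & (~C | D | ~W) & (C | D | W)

B=T; N=T; M=T; K=T; D=T; W=T; H=T; R=F; C=T; U=T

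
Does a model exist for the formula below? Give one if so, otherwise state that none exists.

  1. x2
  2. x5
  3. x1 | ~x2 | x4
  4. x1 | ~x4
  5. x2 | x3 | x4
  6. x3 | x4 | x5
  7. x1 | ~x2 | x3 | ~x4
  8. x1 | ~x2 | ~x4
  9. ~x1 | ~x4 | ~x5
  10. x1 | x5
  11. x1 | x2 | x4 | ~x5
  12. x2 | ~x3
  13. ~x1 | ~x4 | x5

x1 = True; x2 = True; x3 = True; x4 = False; x5 = True

Unit clause (x2) forces x2 = True.
Unit clause (x5) forces x5 = True.
Try x1 = False:
  (x1 | ~x2 | x4) forces x4 = True.
  clause (x1 | ~x4) is falsified — backtrack.
So x1 = True.
  then (~x1 | ~x4 | ~x5) forces x4 = False.
Set x3 = True.
All clauses satisfied.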